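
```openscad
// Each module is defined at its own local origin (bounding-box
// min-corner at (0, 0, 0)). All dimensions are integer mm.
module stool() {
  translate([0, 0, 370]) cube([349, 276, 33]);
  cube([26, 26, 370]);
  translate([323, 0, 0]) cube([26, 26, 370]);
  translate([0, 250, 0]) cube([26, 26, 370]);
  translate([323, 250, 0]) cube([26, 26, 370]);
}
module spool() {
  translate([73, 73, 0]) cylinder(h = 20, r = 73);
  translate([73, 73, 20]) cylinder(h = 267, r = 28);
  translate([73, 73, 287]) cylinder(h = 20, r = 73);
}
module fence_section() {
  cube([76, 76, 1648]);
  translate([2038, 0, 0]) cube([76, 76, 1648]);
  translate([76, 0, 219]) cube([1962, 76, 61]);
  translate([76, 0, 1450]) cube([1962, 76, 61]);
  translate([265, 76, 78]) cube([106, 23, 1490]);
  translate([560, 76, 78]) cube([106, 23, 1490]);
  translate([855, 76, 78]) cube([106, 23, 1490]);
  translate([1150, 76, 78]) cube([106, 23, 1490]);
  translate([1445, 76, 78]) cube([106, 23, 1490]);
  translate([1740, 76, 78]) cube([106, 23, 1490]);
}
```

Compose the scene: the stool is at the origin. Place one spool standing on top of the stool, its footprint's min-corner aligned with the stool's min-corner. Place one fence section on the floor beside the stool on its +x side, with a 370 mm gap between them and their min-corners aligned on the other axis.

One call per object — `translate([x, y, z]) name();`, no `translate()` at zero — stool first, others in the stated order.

stool();
translate([0, 0, 403]) spool();
translate([719, 0, 0]) fence_section();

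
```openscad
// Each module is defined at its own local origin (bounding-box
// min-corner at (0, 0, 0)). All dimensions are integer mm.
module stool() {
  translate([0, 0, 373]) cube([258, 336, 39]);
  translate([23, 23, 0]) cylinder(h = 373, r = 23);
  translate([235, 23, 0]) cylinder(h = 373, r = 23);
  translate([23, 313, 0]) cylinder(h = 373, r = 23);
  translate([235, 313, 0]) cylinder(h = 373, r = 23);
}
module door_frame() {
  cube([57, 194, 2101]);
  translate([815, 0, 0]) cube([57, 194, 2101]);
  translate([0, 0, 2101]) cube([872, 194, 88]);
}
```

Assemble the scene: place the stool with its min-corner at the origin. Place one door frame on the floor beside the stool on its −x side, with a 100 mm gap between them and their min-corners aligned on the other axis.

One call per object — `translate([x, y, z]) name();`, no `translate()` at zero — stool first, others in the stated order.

stool();
translate([-972, 0, 0]) door_frame();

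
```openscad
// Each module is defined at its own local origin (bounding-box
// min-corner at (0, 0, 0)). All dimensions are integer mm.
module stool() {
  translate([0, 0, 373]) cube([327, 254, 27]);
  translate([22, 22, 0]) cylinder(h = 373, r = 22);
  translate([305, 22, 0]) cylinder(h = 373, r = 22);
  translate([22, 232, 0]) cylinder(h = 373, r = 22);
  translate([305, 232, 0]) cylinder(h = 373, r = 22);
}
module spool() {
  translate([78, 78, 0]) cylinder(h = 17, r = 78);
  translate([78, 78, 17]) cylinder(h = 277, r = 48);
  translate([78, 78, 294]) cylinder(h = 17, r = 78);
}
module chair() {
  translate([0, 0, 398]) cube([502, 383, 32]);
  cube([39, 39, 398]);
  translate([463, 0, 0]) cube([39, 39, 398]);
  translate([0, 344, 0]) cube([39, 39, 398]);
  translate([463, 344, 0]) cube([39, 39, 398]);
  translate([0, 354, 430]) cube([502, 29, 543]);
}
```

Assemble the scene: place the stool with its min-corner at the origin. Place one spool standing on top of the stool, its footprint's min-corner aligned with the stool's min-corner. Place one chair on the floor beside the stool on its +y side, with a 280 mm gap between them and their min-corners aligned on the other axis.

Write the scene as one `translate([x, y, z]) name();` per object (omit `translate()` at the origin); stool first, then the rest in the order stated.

stool();
translate([0, 0, 400]) spool();
translate([0, 534, 0]) chair();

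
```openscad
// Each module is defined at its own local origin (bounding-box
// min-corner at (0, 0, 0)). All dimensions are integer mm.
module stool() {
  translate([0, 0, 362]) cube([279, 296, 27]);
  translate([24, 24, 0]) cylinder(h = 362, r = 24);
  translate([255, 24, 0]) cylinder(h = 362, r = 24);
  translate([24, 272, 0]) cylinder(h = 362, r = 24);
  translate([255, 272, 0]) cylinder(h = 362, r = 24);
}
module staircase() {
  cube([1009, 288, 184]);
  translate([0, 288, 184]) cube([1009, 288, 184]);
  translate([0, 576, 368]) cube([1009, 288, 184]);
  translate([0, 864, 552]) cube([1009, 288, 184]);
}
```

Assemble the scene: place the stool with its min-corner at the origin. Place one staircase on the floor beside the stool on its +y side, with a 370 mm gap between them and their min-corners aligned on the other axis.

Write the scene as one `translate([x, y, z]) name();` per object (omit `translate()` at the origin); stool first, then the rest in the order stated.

stool();
translate([0, 666, 0]) staircase();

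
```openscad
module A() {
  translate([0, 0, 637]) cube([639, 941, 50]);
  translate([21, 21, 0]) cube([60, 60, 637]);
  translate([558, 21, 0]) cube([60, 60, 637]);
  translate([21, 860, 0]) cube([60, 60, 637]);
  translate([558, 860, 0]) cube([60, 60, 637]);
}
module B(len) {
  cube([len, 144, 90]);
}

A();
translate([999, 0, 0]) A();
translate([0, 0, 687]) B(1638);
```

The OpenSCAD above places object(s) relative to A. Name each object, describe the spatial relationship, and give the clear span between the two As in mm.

Second table starts at x = 999; first ends at x = 639; clear span = 999 − 639 = 360 mm.

A is a table. B is a beam. A beam spans the tops of two tables. The clear span between the two tables is 360 mm.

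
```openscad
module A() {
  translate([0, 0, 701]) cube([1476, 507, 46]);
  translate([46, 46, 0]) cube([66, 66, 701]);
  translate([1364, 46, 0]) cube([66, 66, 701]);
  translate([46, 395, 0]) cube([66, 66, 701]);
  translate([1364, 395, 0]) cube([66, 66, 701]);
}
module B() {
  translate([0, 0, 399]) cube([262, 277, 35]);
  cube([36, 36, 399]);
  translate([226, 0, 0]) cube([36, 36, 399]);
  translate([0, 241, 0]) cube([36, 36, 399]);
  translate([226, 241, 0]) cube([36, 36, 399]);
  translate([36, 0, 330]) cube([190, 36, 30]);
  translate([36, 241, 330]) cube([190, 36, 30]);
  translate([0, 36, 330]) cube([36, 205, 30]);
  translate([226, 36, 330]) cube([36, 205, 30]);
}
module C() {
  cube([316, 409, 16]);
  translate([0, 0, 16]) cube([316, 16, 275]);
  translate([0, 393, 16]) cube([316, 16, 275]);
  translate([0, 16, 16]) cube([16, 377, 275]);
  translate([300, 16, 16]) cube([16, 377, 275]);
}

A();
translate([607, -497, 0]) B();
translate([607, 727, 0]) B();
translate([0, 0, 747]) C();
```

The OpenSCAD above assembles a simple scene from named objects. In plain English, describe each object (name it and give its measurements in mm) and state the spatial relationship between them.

A is a table: top 1476 mm (x) × 507 mm (y), 46 mm thick, upper face at z = 747 mm, on four 66×66 mm square legs, each inset 46 mm from the nearest pair of top edges, running from z = 0 to the bottom of the top.

B is a four-legged stool. The seat is 262×277 mm, 35 mm thick, top at z = 434 mm. It stands on four square legs, each 36×36 mm in cross-section, from z = 0 to the seat underside, each flush with a corner of the seat. Four stretchers, 36 mm wide and 30 mm tall, connect adjacent legs with their undersides at z = 330 mm, each running between the inner faces of the legs it joins and aligned with the legs' outer faces on the other axis.

C is an open-topped rectangular box: outside dimensions 316×409×291 mm, with a uniform wall and base thickness of 16 mm. The base is a full 316×409 slab on the floor; four walls sit on top of the base. The front and back walls (the −y and +y sides) span the full width; the two side walls fit between them.

Two stools sit around the table at the −y, +y sides. The open box is on top of the table.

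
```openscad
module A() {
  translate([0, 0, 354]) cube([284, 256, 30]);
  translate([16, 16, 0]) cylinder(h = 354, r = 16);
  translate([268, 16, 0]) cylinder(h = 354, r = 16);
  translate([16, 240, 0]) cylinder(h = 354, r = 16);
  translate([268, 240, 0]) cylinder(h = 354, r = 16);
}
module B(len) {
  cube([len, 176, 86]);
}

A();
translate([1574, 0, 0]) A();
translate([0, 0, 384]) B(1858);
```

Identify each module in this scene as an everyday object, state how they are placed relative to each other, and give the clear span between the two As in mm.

A is a stool. B is a beam. A beam spans the tops of two stools. The clear span between the two stools is 1290 mm.

Second stool starts at x = 1574; first ends at x = 284; clear span = 1574 − 284 = 1290 mm.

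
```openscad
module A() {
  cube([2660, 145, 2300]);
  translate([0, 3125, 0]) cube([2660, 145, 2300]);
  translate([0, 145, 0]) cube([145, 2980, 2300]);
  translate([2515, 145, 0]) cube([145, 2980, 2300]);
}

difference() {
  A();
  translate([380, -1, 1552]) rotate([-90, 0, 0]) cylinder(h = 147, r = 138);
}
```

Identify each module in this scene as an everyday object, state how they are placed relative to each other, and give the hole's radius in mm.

The subtracted cylinder has r = 138 mm.

A is a house frame. The house frame has a circular hole through its front wall. The hole's radius is 138 mm.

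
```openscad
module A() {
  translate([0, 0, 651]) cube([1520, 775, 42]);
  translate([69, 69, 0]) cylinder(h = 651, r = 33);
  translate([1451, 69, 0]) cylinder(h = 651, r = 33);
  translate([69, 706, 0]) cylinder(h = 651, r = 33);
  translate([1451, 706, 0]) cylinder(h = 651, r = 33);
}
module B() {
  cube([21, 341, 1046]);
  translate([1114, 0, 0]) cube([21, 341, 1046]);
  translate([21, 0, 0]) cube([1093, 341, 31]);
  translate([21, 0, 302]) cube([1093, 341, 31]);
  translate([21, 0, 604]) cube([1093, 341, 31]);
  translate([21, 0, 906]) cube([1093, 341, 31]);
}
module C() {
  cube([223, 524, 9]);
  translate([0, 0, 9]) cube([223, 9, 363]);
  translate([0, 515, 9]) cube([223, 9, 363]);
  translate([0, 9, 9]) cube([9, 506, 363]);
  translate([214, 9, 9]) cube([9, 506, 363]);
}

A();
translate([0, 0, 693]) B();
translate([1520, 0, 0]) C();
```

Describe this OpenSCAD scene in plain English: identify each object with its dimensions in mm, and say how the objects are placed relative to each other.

A is a table with a 1520×775 mm rectangular top, 42 mm thick, top surface at z = 693 mm, supported by four round legs of 66 mm diameter, each leg's bounding box inset 36 mm from the nearest pair of top edges, running from the floor.

B is an open bookshelf. Two side panels, each 21 mm thick, 341 mm deep and 1046 mm tall, stand 1135 mm apart (outside-to-outside). Between them sit 4 shelves, each 31 mm thick and 341 mm deep, spanning the full gap between the sides. The bottom shelf rests on the floor (its underside at z = 0) and the clear gap between one shelf's top and the next shelf's underside is 271 mm.

C is an open-topped rectangular box: outside dimensions 223×524×372 mm, with a uniform wall and base thickness of 9 mm. The base is a full 223×524 slab on the floor; four walls sit on top of the base. The front and back walls (the −y and +y sides) span the full width; the two side walls fit between them.

The bookshelf is on top of the table. The open box is against the table's +x side, with their −y faces flush.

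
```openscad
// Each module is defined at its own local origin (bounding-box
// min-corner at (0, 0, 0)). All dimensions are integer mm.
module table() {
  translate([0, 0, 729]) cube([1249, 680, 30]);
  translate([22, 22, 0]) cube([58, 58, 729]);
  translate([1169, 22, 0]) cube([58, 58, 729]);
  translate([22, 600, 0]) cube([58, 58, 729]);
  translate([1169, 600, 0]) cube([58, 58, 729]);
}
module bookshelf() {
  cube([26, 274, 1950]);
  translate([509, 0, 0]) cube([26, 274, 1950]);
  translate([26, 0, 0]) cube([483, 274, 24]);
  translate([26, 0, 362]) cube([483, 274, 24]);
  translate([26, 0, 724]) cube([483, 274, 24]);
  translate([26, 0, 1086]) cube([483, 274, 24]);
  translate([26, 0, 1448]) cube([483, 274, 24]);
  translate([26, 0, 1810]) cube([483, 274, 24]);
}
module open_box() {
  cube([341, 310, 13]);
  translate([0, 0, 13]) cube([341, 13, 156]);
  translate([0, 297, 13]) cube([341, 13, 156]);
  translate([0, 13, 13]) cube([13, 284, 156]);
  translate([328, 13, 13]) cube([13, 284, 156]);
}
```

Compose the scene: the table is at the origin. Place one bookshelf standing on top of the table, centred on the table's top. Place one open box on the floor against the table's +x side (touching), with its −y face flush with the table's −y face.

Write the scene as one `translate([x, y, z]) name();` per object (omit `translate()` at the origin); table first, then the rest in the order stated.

table();
translate([357, 203, 759]) bookshelf();
translate([1249, 0, 0]) open_box();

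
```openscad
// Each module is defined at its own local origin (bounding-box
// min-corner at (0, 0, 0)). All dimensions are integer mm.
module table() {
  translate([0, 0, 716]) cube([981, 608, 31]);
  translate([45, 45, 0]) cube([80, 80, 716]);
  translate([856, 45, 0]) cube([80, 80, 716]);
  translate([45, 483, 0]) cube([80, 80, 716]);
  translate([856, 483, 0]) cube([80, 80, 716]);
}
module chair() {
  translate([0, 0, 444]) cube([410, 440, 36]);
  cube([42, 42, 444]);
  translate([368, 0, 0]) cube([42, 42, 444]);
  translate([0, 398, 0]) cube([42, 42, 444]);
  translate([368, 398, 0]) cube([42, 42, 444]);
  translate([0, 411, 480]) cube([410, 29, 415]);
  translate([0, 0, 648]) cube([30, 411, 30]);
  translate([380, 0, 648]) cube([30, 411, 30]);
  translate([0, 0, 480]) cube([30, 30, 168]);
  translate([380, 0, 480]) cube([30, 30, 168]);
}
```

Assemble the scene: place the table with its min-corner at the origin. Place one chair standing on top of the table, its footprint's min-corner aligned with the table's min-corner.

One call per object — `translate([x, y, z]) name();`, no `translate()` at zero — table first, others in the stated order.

table();
translate([0, 0, 747]) chair();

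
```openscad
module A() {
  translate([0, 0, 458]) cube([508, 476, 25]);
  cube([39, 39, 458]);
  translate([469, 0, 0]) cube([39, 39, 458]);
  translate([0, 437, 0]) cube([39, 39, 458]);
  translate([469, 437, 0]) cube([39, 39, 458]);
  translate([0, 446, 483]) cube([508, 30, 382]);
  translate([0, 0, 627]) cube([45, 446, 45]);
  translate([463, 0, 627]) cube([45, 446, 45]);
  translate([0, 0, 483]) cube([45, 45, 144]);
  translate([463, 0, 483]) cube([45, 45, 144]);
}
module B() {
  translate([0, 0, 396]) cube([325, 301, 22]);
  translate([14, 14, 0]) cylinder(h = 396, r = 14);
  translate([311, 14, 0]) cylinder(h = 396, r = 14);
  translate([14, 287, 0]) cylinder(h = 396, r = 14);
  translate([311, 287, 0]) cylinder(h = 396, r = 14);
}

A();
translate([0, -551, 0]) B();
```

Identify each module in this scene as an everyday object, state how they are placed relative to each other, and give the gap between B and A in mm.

A is a chair. B is a stool. The stool is on the floor beside the chair on its −y side. The gap between the stool and the chair is 250 mm.

The stool's nearest face is 250 mm from the chair's −y face.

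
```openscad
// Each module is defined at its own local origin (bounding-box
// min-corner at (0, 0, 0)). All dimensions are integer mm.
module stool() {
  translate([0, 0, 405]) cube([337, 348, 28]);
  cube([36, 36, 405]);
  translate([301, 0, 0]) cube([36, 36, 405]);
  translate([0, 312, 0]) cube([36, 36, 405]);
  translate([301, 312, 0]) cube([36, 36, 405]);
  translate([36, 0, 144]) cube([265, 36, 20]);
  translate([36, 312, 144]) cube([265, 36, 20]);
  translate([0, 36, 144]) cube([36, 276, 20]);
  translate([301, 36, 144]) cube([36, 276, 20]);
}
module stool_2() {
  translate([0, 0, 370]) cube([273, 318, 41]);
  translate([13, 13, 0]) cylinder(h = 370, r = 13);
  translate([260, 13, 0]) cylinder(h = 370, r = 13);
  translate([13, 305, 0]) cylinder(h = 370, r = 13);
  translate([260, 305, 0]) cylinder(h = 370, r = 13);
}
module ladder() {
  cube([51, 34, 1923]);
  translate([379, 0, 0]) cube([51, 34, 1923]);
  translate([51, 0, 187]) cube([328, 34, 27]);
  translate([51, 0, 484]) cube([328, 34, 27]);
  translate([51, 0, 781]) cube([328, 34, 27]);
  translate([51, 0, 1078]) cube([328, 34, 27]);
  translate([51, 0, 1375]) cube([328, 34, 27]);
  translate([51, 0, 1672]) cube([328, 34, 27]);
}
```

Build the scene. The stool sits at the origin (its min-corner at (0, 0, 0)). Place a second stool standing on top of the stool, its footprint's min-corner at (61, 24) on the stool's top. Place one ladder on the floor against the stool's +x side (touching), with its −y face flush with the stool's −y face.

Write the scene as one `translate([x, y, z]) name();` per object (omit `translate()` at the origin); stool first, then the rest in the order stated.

stool();
translate([61, 24, 433]) stool_2();
translate([337, 0, 0]) ladder();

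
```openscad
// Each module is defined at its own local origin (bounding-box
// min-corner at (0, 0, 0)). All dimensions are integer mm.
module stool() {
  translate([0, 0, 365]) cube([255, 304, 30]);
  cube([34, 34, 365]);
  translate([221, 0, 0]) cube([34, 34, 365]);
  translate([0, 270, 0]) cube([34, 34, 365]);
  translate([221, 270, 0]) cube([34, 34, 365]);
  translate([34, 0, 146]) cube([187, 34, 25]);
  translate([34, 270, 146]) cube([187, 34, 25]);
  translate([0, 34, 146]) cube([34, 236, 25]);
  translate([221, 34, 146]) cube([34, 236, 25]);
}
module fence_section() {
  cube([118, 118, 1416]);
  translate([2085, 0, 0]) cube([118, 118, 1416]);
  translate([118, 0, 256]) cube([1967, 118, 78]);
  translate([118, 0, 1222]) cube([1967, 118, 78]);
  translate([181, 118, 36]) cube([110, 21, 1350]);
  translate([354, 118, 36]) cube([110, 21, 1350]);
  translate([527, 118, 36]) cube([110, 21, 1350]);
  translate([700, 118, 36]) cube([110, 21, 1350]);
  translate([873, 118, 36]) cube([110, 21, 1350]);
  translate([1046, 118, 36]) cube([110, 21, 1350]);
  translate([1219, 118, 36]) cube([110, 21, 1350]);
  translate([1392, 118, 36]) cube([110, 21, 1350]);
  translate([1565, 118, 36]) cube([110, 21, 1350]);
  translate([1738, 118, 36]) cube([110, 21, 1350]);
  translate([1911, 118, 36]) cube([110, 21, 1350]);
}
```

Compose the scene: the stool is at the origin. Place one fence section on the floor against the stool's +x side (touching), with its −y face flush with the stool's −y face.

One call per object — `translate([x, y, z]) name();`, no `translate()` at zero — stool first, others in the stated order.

stool();
translate([255, 0, 0]) fence_section();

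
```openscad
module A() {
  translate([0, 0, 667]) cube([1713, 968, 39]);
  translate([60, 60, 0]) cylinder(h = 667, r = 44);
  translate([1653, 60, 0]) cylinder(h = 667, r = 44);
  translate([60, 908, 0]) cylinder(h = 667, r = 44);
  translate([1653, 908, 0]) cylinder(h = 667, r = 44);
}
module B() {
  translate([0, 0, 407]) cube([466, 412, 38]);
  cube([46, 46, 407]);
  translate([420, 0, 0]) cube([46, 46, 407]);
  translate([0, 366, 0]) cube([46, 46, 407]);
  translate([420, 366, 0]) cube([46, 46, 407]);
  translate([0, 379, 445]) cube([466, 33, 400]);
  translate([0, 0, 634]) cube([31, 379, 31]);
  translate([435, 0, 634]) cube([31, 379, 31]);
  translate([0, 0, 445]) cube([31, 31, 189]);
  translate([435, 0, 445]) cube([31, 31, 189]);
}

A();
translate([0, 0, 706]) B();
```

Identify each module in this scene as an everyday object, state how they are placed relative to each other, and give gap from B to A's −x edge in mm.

A is a table. B is a chair. The chair is on top of the table. The gap from the chair to the table's −x edge is 0 mm.

The chair's min-x is at 0; the table's min-x is 0; gap = 0 mm.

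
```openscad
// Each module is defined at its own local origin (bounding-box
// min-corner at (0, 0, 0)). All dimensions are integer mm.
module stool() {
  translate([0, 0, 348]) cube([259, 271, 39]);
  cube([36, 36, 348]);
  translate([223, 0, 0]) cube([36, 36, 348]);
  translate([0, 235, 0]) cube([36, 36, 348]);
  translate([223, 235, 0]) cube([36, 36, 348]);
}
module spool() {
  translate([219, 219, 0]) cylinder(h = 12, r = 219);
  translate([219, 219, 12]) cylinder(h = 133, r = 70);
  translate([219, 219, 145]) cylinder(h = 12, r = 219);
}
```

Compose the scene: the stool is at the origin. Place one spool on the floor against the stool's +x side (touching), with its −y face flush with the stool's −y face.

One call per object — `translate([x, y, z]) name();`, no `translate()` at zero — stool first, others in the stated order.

stool();
translate([259, 0, 0]) spool();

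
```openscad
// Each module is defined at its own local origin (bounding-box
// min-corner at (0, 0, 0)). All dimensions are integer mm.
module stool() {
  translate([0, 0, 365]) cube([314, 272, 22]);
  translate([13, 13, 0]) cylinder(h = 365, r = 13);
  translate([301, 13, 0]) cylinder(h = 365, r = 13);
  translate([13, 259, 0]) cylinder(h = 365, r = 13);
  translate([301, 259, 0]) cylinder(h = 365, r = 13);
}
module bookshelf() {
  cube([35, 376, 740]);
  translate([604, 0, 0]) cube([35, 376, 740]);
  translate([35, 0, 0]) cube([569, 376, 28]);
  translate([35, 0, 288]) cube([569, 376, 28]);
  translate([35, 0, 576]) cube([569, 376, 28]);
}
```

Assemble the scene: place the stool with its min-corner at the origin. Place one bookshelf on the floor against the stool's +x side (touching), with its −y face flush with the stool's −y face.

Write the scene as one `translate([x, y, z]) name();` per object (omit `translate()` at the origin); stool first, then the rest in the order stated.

stool();
translate([314, 0, 0]) bookshelf();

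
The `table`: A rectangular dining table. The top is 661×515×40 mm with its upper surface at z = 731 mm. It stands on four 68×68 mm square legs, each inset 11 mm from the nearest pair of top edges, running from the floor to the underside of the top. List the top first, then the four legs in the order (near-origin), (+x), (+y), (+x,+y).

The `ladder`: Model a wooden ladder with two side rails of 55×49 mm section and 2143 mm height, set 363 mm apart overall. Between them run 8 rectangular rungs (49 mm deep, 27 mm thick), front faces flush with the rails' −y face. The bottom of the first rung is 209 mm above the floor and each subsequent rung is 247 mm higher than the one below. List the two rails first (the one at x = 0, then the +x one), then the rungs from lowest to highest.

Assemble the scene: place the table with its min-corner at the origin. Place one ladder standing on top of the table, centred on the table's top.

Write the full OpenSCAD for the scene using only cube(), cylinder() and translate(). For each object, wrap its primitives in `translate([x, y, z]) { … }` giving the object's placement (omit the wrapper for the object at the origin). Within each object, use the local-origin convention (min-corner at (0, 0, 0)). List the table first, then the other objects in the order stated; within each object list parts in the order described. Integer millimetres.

translate([0, 0, 691]) cube([661, 515, 40]);
translate([11, 11, 0]) cube([68, 68, 691]);
translate([582, 11, 0]) cube([68, 68, 691]);
translate([11, 436, 0]) cube([68, 68, 691]);
translate([582, 436, 0]) cube([68, 68, 691]);
translate([149, 233, 731]) {
  cube([55, 49, 2143]);
  translate([308, 0, 0]) cube([55, 49, 2143]);
  translate([55, 0, 209]) cube([253, 49, 27]);
  translate([55, 0, 456]) cube([253, 49, 27]);
  translate([55, 0, 703]) cube([253, 49, 27]);
  translate([55, 0, 950]) cube([253, 49, 27]);
  translate([55, 0, 1197]) cube([253, 49, 27]);
  translate([55, 0, 1444]) cube([253, 49, 27]);
  translate([55, 0, 1691]) cube([253, 49, 27]);
  translate([55, 0, 1938]) cube([253, 49, 27]);
}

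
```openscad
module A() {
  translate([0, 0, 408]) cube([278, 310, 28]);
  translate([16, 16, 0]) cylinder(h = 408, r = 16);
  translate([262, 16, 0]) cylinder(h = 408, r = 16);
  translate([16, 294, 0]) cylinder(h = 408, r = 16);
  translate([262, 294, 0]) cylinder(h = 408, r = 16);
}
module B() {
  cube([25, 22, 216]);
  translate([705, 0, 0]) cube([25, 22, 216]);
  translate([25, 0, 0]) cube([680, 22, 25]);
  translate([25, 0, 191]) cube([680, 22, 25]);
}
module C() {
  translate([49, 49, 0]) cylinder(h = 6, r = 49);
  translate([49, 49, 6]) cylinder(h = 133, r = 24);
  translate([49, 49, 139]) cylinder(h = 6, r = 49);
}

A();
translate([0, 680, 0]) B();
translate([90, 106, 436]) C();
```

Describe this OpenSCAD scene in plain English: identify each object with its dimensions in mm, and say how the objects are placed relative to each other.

A is a four-legged stool. The seat is 278×310 mm, 28 mm thick, top at z = 436 mm. It stands on four round legs, each 32 mm in diameter, from z = 0 to the seat underside, each leg's axis is inset half a diameter from the nearest pair of seat edges (so the leg's bounding box is flush with the corner).

B is a picture frame with a 680×166 mm rectangular opening (x by z) and a uniform 25 mm border on every side. Frame depth is 22 mm along y. It is built from two vertical stiles running the full outside height and two horizontal rails spanning the gap between the stiles.

C is a spool: two coaxial disc flanges of radius 49 mm and thickness 6 mm, joined by a core cylinder of radius 24 mm and height 133 mm. The lower flange rests on z = 0 and the three cylinders share a vertical axis.

The picture frame is on the floor beside the stool on its +y side. The spool is on top of the stool, centred.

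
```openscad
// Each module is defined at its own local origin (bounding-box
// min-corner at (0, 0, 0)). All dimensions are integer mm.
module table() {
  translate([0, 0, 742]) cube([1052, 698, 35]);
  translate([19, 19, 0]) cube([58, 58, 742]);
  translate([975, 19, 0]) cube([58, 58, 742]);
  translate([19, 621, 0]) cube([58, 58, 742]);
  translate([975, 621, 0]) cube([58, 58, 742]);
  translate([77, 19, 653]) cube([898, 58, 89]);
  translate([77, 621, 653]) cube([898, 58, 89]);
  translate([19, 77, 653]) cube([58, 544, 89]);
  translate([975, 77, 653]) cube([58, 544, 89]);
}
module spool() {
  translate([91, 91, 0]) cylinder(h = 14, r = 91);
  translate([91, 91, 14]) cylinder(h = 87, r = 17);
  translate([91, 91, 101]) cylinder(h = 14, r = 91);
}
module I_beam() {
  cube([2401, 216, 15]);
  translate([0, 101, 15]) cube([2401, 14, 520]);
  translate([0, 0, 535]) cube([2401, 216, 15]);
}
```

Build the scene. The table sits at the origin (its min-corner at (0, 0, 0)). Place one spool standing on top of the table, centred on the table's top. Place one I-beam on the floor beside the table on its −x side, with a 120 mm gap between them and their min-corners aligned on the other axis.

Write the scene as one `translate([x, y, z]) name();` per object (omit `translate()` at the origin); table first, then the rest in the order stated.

table();
translate([435, 258, 777]) spool();
translate([-2521, 0, 0]) I_beam();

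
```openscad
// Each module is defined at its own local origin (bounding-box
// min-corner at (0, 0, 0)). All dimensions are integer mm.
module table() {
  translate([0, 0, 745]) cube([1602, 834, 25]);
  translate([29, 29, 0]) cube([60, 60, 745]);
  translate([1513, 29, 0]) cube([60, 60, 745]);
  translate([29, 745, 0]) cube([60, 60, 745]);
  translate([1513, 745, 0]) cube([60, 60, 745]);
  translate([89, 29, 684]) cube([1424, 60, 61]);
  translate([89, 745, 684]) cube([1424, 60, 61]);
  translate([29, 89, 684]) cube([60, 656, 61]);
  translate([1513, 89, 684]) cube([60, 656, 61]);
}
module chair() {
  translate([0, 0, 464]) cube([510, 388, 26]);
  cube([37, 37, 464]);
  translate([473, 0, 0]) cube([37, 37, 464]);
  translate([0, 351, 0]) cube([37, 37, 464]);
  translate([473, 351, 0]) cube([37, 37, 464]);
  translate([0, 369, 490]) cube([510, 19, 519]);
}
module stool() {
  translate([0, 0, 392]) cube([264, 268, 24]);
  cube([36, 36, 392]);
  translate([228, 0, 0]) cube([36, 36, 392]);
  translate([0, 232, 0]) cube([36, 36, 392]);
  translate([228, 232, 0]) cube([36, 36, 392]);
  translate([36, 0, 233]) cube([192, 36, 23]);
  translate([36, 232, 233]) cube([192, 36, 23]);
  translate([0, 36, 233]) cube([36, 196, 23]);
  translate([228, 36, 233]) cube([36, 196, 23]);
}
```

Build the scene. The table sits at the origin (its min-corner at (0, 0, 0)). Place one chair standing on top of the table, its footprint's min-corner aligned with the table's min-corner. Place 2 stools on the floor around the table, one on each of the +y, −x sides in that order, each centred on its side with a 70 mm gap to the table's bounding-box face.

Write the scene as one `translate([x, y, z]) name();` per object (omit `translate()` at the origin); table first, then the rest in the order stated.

table();
translate([0, 0, 770]) chair();
translate([669, 904, 0]) stool();
translate([-334, 283, 0]) stool();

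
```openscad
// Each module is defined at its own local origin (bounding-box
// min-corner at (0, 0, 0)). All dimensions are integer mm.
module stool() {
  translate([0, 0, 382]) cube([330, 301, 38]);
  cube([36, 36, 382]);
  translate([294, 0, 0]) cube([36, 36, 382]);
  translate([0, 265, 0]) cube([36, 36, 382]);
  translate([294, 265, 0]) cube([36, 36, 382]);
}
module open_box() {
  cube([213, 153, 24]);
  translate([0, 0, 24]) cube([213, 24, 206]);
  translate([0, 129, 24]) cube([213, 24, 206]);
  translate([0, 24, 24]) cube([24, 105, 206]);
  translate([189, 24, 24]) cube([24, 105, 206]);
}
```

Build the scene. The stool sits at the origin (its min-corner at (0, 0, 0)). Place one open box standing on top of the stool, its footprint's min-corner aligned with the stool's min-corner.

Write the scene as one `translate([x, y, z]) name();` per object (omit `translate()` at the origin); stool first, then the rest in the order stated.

stool();
translate([0, 0, 420]) open_box();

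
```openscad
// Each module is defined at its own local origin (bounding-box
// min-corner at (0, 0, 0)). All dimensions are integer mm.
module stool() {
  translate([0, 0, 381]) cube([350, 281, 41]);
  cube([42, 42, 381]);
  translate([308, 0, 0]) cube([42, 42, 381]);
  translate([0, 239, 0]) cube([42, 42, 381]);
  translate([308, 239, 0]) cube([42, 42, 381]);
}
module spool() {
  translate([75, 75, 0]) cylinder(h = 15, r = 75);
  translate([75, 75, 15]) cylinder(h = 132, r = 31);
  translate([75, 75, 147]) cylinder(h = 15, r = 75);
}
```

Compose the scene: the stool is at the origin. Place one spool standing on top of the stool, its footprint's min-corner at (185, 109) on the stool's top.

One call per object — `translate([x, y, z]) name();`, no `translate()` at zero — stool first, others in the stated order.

stool();
translate([185, 109, 422]) spool();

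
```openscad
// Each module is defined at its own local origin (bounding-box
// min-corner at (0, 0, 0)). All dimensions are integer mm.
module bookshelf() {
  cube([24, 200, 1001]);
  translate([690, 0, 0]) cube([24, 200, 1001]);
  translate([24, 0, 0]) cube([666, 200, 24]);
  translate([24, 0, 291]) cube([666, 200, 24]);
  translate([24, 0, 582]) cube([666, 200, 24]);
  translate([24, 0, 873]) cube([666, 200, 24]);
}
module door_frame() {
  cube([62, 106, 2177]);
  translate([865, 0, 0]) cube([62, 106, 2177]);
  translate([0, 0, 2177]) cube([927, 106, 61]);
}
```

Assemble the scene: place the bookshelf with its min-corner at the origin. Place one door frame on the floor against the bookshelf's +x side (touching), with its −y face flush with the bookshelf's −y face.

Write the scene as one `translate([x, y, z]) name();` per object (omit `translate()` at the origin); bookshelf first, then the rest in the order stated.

bookshelf();
translate([714, 0, 0]) door_frame();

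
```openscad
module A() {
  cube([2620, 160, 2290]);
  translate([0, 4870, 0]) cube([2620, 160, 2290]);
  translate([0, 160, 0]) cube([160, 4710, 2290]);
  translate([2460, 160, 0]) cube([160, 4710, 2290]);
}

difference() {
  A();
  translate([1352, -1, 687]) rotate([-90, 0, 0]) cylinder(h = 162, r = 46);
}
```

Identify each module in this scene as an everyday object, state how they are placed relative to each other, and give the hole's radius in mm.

A is a house frame. The house frame has a circular hole through its front wall. The hole's radius is 46 mm.

The subtracted cylinder has r = 46 mm.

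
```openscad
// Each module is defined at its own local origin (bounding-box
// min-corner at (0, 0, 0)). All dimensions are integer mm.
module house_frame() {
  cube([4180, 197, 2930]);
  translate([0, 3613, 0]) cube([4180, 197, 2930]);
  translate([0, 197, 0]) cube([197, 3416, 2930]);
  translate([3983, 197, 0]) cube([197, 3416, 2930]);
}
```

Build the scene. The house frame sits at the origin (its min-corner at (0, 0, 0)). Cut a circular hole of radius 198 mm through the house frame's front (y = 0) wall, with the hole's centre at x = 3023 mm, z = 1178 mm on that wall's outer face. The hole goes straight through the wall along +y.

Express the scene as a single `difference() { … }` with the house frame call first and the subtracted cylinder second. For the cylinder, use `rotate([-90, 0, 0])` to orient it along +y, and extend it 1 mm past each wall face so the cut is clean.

difference() {
  house_frame();
  translate([3023, -1, 1178]) rotate([-90, 0, 0]) cylinder(h = 199, r = 198);
}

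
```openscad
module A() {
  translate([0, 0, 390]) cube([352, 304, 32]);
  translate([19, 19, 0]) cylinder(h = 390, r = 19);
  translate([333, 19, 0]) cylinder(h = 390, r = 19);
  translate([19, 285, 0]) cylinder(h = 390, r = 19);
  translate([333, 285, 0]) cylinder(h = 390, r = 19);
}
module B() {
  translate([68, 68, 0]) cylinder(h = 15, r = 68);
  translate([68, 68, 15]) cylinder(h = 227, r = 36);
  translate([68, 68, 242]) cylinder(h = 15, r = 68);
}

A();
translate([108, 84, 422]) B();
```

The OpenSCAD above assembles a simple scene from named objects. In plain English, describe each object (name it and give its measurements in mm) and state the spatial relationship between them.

A is a four-legged stool. The seat is a 352×304×32 mm slab whose top surface is at z = 422 mm; four round legs, each 38 mm in diameter, run from the floor (z = 0) to the underside of the seat, each leg's axis is inset half a diameter from the nearest pair of seat edges (so the leg's bounding box is flush with the corner).

B is a spool: two coaxial disc flanges of radius 68 mm and thickness 15 mm, joined by a core cylinder of radius 36 mm and height 227 mm. The lower flange rests on z = 0 and the three cylinders share a vertical axis.

The spool is on top of the stool, centred.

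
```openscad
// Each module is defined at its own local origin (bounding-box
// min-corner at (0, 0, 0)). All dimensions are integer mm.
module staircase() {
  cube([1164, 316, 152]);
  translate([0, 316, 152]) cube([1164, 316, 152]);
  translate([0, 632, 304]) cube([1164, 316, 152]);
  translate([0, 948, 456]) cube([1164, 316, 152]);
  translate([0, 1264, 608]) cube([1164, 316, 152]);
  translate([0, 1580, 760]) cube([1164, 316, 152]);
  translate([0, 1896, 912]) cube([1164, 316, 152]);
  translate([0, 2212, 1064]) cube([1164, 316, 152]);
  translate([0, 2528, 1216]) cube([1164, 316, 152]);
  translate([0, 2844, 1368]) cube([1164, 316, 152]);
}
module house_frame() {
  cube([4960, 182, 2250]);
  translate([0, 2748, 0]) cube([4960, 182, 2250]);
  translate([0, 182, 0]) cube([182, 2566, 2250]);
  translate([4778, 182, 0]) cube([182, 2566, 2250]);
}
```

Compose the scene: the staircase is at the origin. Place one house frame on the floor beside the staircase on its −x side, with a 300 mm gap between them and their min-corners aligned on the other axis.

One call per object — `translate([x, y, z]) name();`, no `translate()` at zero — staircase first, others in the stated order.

staircase();
translate([-5260, 0, 0]) house_frame();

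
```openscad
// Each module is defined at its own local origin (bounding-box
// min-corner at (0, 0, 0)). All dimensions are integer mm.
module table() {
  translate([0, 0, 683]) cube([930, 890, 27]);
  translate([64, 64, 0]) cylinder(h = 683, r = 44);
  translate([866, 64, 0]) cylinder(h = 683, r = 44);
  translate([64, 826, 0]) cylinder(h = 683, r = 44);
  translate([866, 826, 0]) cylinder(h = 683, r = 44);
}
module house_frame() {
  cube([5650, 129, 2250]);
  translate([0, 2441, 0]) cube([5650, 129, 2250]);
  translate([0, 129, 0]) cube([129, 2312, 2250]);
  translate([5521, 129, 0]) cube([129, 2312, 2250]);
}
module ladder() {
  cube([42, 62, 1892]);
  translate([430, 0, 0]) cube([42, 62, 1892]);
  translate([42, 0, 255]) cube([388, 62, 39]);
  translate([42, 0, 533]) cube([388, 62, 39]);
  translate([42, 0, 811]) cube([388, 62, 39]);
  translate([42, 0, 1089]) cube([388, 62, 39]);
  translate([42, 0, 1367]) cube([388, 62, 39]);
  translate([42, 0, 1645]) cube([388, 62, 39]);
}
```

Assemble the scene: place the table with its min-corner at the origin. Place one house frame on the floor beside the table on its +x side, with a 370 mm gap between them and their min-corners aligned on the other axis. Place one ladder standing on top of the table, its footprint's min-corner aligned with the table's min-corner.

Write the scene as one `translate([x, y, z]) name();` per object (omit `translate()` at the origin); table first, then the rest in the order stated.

table();
translate([1300, 0, 0]) house_frame();
translate([0, 0, 710]) ladder();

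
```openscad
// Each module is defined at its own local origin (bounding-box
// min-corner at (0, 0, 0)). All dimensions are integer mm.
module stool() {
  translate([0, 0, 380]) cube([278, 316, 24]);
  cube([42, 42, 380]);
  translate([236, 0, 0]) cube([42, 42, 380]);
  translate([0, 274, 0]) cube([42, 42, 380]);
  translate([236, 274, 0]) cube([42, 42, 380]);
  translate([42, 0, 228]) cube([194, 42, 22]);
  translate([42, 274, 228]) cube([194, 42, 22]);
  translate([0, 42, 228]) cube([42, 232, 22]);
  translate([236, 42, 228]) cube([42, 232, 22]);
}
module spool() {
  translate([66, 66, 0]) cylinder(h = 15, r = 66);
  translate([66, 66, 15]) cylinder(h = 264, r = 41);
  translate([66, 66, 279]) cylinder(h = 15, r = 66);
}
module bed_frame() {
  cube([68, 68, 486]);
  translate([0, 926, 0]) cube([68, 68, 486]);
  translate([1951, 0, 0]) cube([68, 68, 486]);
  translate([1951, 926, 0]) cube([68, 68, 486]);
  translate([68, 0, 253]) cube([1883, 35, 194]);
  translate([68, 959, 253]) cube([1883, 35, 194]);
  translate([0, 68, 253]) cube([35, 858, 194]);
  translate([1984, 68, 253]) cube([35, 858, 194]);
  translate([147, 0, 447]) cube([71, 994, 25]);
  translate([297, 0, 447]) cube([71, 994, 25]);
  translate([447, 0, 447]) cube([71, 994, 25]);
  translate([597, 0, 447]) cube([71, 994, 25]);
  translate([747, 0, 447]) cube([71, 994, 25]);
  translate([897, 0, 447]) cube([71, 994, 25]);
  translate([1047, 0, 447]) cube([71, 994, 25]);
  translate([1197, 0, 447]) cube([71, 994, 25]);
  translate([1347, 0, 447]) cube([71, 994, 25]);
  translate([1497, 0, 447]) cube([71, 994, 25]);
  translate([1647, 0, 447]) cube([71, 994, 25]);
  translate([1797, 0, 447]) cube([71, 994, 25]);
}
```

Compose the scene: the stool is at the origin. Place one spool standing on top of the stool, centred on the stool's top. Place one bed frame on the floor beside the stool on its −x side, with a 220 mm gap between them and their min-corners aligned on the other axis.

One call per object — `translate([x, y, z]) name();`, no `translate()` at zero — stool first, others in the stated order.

stool();
translate([73, 92, 404]) spool();
translate([-2239, 0, 0]) bed_frame();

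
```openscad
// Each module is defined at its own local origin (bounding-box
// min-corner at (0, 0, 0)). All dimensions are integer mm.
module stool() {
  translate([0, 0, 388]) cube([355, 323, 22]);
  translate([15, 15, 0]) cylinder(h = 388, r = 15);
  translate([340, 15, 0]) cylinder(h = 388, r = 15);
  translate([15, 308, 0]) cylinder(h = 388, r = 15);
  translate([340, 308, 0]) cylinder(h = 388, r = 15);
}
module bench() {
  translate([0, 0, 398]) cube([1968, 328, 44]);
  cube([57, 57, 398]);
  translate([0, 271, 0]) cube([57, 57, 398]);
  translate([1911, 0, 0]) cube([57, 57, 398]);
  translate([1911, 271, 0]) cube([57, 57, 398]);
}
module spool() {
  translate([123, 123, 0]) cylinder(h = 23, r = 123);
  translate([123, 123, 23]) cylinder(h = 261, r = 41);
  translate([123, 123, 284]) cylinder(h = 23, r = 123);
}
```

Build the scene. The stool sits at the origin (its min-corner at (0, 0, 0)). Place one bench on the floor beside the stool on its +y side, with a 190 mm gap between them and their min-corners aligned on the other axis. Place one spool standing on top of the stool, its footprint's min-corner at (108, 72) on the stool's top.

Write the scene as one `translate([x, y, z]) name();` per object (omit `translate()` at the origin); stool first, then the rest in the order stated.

stool();
translate([0, 513, 0]) bench();
translate([108, 72, 410]) spool();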